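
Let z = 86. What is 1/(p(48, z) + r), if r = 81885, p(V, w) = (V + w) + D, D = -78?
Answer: 1/81941 ≈ 1.2204e-5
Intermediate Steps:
p(V, w) = -78 + V + w (p(V, w) = (V + w) - 78 = -78 + V + w)
1/(p(48, z) + r) = 1/((-78 + 48 + 86) + 81885) = 1/(56 + 81885) = 1/81941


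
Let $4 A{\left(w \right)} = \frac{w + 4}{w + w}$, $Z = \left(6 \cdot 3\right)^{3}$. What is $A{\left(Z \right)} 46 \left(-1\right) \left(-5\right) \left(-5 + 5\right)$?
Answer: $0$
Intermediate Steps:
$Z = 5832$ ($Z = 18^{3} = 5832$)
$A{\left(w \right)} = \frac{4 + w}{8 w}$ ($A{\left(w \right)} = \frac{\left(w + 4\right) \frac{1}{w + w}}{4} = \frac{\left(4 + w\right) \frac{1}{2 w}}{4} = \frac{\frac{1}{2} \frac{1}{w} \left(4 + w\right)}{4} = \frac{4 + w}{8 w}$)
$A{\left(Z \right)} 46 \left(-1\right) \left(-5\right) \left(-5 + 5\right) = \frac{4 + 5832}{8 \cdot 5832} \cdot 46 \left(-1\right) \left(-5\right) \left(-5 + 5\right) = \frac{1}{8} \cdot \frac{1}{5832} \cdot 5836 \cdot 46 \cdot 5 \cdot 0 = \frac{1459}{11664} \cdot 46 \cdot 0 = \frac{33557}{5832} \cdot 0 = 0$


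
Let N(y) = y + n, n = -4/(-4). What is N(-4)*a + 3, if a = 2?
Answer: -3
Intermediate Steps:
n = 1 (n = -4*(-1/4) = 1)
N(y) = 1 + y (N(y) = y + 1 = 1 + y)
N(-4)*a + 3 = (1 - 4)*2 + 3 = -3*2 + 3 = -6 + 3 = -3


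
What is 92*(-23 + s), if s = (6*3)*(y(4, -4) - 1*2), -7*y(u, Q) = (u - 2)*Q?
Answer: -24748/7 ≈ -3535.4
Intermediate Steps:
y(u, Q) = -Q*(-2 + u)/7 (y(u, Q) = -(u - 2)*Q/7 = -(-2 + u)*Q/7 = -Q*(-2 + u)/7)
s = -108/7 (s = (6*3)*((⅐)*(-4)*(2 - 1*4) - 1*2) = 18*((⅐)*(-4)*(2 - 4) - 2) = 18*((⅐)*(-4)*(-2) - 2) = 18*(8/7 - 2) = 18*(-6/7) = -108/7 ≈ -15.429)
92*(-23 + s) = 92*(-23 - 108/7) = 92*(-269/7) = -24748/7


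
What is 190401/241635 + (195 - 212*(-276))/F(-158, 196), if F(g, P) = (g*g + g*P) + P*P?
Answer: 2261882573/870208180 ≈ 2.5992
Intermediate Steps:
F(g, P) = P**2 + g**2 + P*g (F(g, P) = (g**2 + P*g) + P**2 = P**2 + g**2 + P*g)
190401/241635 + (195 - 212*(-276))/F(-158, 196) = 190401/241635 + (195 - 212*(-276))/(196**2 + (-158)**2 + 196*(-158)) = 190401*(1/241635) + (195 + 58512)/(38416 + 24964 - 30968) = 63467/80545 + 58707/32412 = 63467/80545 + 58707*(1/32412) = 63467/80545 + 19569/10804 = 2261882573/870208180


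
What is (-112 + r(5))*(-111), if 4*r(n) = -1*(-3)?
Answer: 49395/4 ≈ 12349.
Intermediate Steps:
r(n) = ¾ (r(n) = (-1*(-3))/4 = (¼)*3 = ¾)
(-112 + r(5))*(-111) = (-112 + ¾)*(-111) = -445/4*(-111) = 49395/4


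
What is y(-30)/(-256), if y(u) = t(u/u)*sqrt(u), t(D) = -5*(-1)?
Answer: -5*I*sqrt(30)/256 ≈ -0.10698*I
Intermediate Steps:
t(D) = 5
y(u) = 5*sqrt(u)
y(-30)/(-256) = (5*sqrt(-30))/(-256) = (5*(I*sqrt(30)))*(-1/256) = (5*I*sqrt(30))*(-1/256) = -5*I*sqrt(30)/256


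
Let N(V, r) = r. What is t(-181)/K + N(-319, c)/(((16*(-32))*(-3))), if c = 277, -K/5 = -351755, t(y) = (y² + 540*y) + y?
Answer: 77418983/540295680 ≈ 0.14329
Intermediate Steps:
t(y) = y² + 541*y
K = 1758775 (K = -5*(-351755) = 1758775)
t(-181)/K + N(-319, c)/(((16*(-32))*(-3))) = -181*(541 - 181)/1758775 + 277/(((16*(-32))*(-3))) = -181*360*(1/1758775) + 277/((-512*(-3))) = -65160*1/1758775 + 277/1536 = -13032/351755 + 277*(1/1536) = -13032/351755 + 277/1536 = 77418983/540295680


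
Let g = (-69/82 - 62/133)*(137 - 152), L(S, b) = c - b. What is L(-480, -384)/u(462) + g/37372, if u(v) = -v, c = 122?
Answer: -191220929/174676728 ≈ -1.0947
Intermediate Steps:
L(S, b) = 122 - b
g = 213915/10906 (g = (-69*1/82 - 62*1/133)*(-15) = (-69/82 - 62/133)*(-15) = -14261/10906*(-15) = 213915/10906 ≈ 19.614)
L(-480, -384)/u(462) + g/37372 = (122 - 1*(-384))/((-1*462)) + (213915/10906)/37372 = (122 + 384)/(-462) + (213915/10906)*(1/37372) = 506*(-1/462) + 213915/407579032 = -23/21 + 213915/407579032 = -191220929/174676728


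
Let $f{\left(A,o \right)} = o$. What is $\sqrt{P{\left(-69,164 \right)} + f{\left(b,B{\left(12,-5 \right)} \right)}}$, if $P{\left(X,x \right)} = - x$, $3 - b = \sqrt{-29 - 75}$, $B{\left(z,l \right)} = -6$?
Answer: $i \sqrt{170} \approx 13.038 i$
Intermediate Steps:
$b = 3 - 2 i \sqrt{26}$ ($b = 3 - \sqrt{-29 - 75} = 3 - \sqrt{-104} = 3 - 2 i \sqrt{26} \approx 3.0 - 10.198 i$)
$\sqrt{P{\left(-69,164 \right)} + f{\left(b,B{\left(12,-5 \right)} \right)}} = \sqrt{\left(-1\right) 164 - 6} = \sqrt{-164 - 6} = \sqrt{-170} = i \sqrt{170}$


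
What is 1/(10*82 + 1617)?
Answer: 1/2437 ≈ 0.00041034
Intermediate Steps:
1/(10*82 + 1617) = 1/(820 + 1617) = 1/2437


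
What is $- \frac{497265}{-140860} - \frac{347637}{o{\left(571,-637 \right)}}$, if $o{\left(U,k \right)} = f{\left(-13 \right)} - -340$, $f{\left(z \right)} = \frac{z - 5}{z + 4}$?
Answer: $- \frac{1626602773}{1605804} \approx -1013.0$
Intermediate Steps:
$f{\left(z \right)} = \frac{-5 + z}{4 + z}$
$o{\left(U,k \right)} = 342$ ($o{\left(U,k \right)} = \frac{-5 - 13}{4 - 13} - -340 = \frac{1}{-9} \left(-18\right) + 340 = \left(- \frac{1}{9}\right) \left(-18\right) + 340 = 2 + 340 = 342$)
$- \frac{497265}{-140860} - \frac{347637}{o{\left(571,-637 \right)}} = - \frac{497265}{-140860} - \frac{347637}{342} = \left(-497265\right) \left(- \frac{1}{140860}\right) - \frac{115879}{114} = \frac{99453}{28172} - \frac{115879}{114} = - \frac{1626602773}{1605804}$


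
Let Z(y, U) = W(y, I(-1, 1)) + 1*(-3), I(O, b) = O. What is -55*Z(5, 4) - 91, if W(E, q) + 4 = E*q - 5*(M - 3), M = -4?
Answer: -1356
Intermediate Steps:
W(E, q) = 31 + E*q (W(E, q) = -4 + (E*q - 5*(-4 - 3)) = -4 + (E*q - 5*(-7)) = -4 + (E*q - 1*(-35)) = -4 + (E*q + 35) = -4 + (35 + E*q) = 31 + E*q)
Z(y, U) = 28 - y (Z(y, U) = (31 + y*(-1)) + 1*(-3) = (31 - y) - 3 = 28 - y)
-55*Z(5, 4) - 91 = -55*(28 - 1*5) - 91 = -55*(28 - 5) - 91 = -55*23 - 91 = -1265 - 91 = -1356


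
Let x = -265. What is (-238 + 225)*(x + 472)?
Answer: -2691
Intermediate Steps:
(-238 + 225)*(x + 472) = (-238 + 225)*(-265 + 472) = -13*207 = -2691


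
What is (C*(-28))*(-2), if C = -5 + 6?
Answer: 56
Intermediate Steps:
C = 1
(C*(-28))*(-2) = (1*(-28))*(-2) = -28*(-2) = 56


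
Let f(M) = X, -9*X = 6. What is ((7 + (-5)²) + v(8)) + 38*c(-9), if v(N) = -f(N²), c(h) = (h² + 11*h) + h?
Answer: -2980/3 ≈ -993.33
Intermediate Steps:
X = -⅔ (X = -⅑*6 = -⅔ ≈ -0.66667)
f(M) = -⅔
c(h) = h² + 12*h
v(N) = ⅔ (v(N) = -1*(-⅔) = ⅔)
((7 + (-5)²) + v(8)) + 38*c(-9) = ((7 + (-5)²) + ⅔) + 38*(-9*(12 - 9)) = ((7 + 25) + ⅔) + 38*(-9*3) = (32 + ⅔) + 38*(-27) = 98/3 - 1026 = -2980/3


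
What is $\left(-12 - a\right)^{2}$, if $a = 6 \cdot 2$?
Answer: $576$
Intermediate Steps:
$a = 12$
$\left(-12 - a\right)^{2} = \left(-12 - 12\right)^{2} = \left(-24\right)^{2} = 576$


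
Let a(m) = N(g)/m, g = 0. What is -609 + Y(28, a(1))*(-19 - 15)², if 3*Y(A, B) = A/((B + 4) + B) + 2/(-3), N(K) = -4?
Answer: -32069/9 ≈ -3563.2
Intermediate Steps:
a(m) = -4/m
Y(A, B) = -2/9 + A/(3*(4 + 2*B)) (Y(A, B) = (A/((B + 4) + B) + 2/(-3))/3 = (A/((4 + B) + B) + 2*(-⅓))/3 = (A/(4 + 2*B) - ⅔)/3 = (-⅔ + A/(4 + 2*B))/3 = -2/9 + A/(3*(4 + 2*B)))
-609 + Y(28, a(1))*(-19 - 15)² = -609 + ((-8 - (-16)/1 + 3*28)/(18*(2 - 4/1)))*(-19 - 15)² = -609 + ((-8 - (-16) + 84)/(18*(2 - 4*1)))*(-34)² = -609 + ((-8 - 4*(-4) + 84)/(18*(2 - 4)))*1156 = -609 + ((1/18)*(-8 + 16 + 84)/(-2))*1156 = -609 + ((1/18)*(-½)*92)*1156 = -609 - 23/9*1156 = -609 - 26588/9 = -32069/9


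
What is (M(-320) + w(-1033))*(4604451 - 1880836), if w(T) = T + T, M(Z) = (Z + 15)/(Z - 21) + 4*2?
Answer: -1910542384895/341 ≈ -5.6028e+9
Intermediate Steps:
M(Z) = 8 + (15 + Z)/(-21 + Z) (M(Z) = (15 + Z)/(-21 + Z) + 8 = 8 + (15 + Z)/(-21 + Z))
w(T) = 2*T
(M(-320) + w(-1033))*(4604451 - 1880836) = (9*(-17 - 320)/(-21 - 320) + 2*(-1033))*(4604451 - 1880836) = (9*(-337)/(-341) - 2066)*2723615 = (9*(-1/341)*(-337) - 2066)*2723615 = (3033/341 - 2066)*2723615 = -701473/341*2723615 = -1910542384895/341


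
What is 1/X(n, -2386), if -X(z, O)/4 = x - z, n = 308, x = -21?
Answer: 1/1316 ≈ 0.00075988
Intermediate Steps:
X(z, O) = 84 + 4*z (X(z, O) = -4*(-21 - z) = 84 + 4*z)
1/X(n, -2386) = 1/(84 + 4*308) = 1/(84 + 1232) = 1/1316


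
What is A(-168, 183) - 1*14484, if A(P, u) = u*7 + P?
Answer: -13371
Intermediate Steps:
A(P, u) = P + 7*u (A(P, u) = 7*u + P = P + 7*u)
A(-168, 183) - 1*14484 = (-168 + 7*183) - 1*14484 = (-168 + 1281) - 14484 = 1113 - 14484 = -13371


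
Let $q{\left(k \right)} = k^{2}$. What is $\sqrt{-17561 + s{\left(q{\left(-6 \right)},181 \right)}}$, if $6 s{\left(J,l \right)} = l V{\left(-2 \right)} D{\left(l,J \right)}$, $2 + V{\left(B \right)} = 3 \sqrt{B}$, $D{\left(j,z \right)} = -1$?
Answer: $\frac{\sqrt{-630024 - 3258 i \sqrt{2}}}{6} \approx 0.48373 - 132.29 i$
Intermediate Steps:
$V{\left(B \right)} = -2 + 3 \sqrt{B}$
$s{\left(J,l \right)} = - \frac{l \left(-2 + 3 i \sqrt{2}\right)}{6}$ ($s{\left(J,l \right)} = \frac{l \left(-2 + 3 \sqrt{-2}\right) \left(-1\right)}{6} = \frac{l \left(-2 + 3 i \sqrt{2}\right) \left(-1\right)}{6} = \frac{\left(-1\right) l \left(-2 + 3 i \sqrt{2}\right)}{6} = - \frac{l \left(-2 + 3 i \sqrt{2}\right)}{6}$)
$\sqrt{-17561 + s{\left(q{\left(-6 \right)},181 \right)}} = \sqrt{-17561 + \frac{1}{6} \cdot 181 \left(2 - 3 i \sqrt{2}\right)} = \sqrt{-17561 + \left(\frac{181}{3} - \frac{181 i \sqrt{2}}{2}\right)} = \sqrt{- \frac{52502}{3} - \frac{181 i \sqrt{2}}{2}}$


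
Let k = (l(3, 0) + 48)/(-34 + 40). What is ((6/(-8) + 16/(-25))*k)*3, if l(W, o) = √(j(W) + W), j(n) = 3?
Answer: -834/25 - 139*√6/200 ≈ -35.062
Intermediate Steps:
l(W, o) = √(3 + W)
k = 8 + √6/6 (k = (√(3 + 3) + 48)/(-34 + 40) = (√6 + 48)/6 = (48 + √6)*(⅙) = 8 + √6/6 ≈ 8.4082)
((6/(-8) + 16/(-25))*k)*3 = ((6/(-8) + 16/(-25))*(8 + √6/6))*3 = ((6*(-⅛) + 16*(-1/25))*(8 + √6/6))*3 = ((-¾ - 16/25)*(8 + √6/6))*3 = -139*(8 + √6/6)/100*3 = (-278/25 - 139*√6/600)*3 = -834/25 - 139*√6/200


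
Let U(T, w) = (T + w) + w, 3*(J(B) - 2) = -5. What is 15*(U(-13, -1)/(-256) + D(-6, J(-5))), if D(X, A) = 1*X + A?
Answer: -21535/256 ≈ -84.121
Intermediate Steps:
J(B) = ⅓ (J(B) = 2 + (⅓)*(-5) = 2 - 5/3 = ⅓)
U(T, w) = T + 2*w
D(X, A) = A + X (D(X, A) = X + A = A + X)
15*(U(-13, -1)/(-256) + D(-6, J(-5))) = 15*((-13 + 2*(-1))/(-256) + (⅓ - 6)) = 15*((-13 - 2)*(-1/256) - 17/3) = 15*(-15*(-1/256) - 17/3) = 15*(15/256 - 17/3) = 15*(-4307/768) = -21535/256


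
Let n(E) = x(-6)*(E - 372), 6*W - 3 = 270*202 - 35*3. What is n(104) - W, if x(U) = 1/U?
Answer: -27085/3 ≈ -9028.3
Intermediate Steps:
W = 9073 (W = 1/2 + (270*202 - 35*3)/6 = 1/2 + (54540 - 105)/6 = 1/2 + (1/6)*54435 = 1/2 + 18145/2 = 9073)
n(E) = 62 - E/6 (n(E) = (E - 372)/(-6) = -(-372 + E)/6 = 62 - E/6)
n(104) - W = (62 - 1/6*104) - 1*9073 = (62 - 52/3) - 9073 = 134/3 - 9073 = -27085/3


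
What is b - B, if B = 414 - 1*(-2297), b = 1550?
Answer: -1161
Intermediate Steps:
B = 2711 (B = 414 + 2297 = 2711)
b - B = 1550 - 1*2711 = 1550 - 2711 = -1161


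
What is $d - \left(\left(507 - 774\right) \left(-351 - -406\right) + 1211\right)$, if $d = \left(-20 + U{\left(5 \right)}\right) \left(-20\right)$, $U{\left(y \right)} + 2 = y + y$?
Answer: $13714$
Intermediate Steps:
$U{\left(y \right)} = -2 + 2 y$ ($U{\left(y \right)} = -2 + \left(y + y\right) = -2 + 2 y$)
$d = 240$ ($d = \left(-20 + \left(-2 + 2 \cdot 5\right)\right) \left(-20\right) = \left(-20 + \left(-2 + 10\right)\right) \left(-20\right) = \left(-20 + 8\right) \left(-20\right) = \left(-12\right) \left(-20\right) = 240$)
$d - \left(\left(507 - 774\right) \left(-351 - -406\right) + 1211\right) = 240 - \left(\left(507 - 774\right) \left(-351 - -406\right) + 1211\right) = 240 - \left(- 267 \left(-351 + \left(-21 + 427\right)\right) + 1211\right) = 240 - \left(- 267 \left(-351 + 406\right) + 1211\right) = 240 - \left(\left(-267\right) 55 + 1211\right) = 240 - \left(-14685 + 1211\right) = 240 - -13474 = 240 + 13474 = 13714$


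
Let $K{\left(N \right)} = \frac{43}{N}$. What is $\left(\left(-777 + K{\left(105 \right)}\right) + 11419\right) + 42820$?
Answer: $\frac{5613553}{105} \approx 53462.0$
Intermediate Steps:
$\left(\left(-777 + K{\left(105 \right)}\right) + 11419\right) + 42820 = \left(\left(-777 + \frac{43}{105}\right) + 11419\right) + 42820 = \left(- \frac{81542}{105} + 11419\right) + 42820 = \frac{1117453}{105} + 42820 = \frac{5613553}{105}$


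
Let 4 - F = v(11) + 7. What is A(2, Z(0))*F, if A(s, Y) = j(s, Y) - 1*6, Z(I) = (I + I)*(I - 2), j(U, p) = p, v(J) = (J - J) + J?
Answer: 84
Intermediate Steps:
v(J) = J (v(J) = 0 + J = J)
Z(I) = 2*I*(-2 + I) (Z(I) = (2*I)*(-2 + I) = 2*I*(-2 + I))
A(s, Y) = -6 + Y (A(s, Y) = Y - 1*6 = Y - 6 = -6 + Y)
F = -14 (F = 4 - (11 + 7) = 4 - 1*18 = 4 - 18 = -14)
A(2, Z(0))*F = (-6 + 2*0*(-2 + 0))*(-14) = (-6 + 2*0*(-2))*(-14) = (-6 + 0)*(-14) = -6*(-14) = 84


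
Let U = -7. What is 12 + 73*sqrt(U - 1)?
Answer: 12 + 146*I*sqrt(2) ≈ 12.0 + 206.48*I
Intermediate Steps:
12 + 73*sqrt(U - 1) = 12 + 73*sqrt(-7 - 1) = 12 + 73*sqrt(-8) = 12 + 73*(2*I*sqrt(2)) = 12 + 146*I*sqrt(2)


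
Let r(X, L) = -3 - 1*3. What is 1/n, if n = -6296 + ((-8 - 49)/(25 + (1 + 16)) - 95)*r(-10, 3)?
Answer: -7/40025 ≈ -0.00017489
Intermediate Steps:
r(X, L) = -6 (r(X, L) = -3 - 3 = -6)
n = -40025/7 (n = -6296 + ((-8 - 49)/(25 + (1 + 16)) - 95)*(-6) = -6296 + (-57/(25 + 17) - 95)*(-6) = -6296 + (-57/42 - 95)*(-6) = -6296 + (-57*1/42 - 95)*(-6) = -6296 + (-19/14 - 95)*(-6) = -6296 - 1349/14*(-6) = -6296 + 4047/7 = -40025/7 ≈ -5717.9)
1/n = 1/(-40025/7) = -7/40025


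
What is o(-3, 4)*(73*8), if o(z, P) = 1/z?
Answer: -584/3 ≈ -194.67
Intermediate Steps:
o(-3, 4)*(73*8) = (73*8)/(-3) = -⅓*584 = -584/3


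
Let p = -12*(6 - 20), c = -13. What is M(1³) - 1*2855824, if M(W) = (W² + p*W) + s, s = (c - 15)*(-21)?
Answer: -2855067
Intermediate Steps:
s = 588 (s = (-13 - 15)*(-21) = -28*(-21) = 588)
p = 168 (p = -12*(-14) = 168)
M(W) = 588 + W² + 168*W (M(W) = (W² + 168*W) + 588 = 588 + W² + 168*W)
M(1³) - 1*2855824 = (588 + (1³)² + 168*1³) - 1*2855824 = (588 + 1² + 168*1) - 2855824 = (588 + 1 + 168) - 2855824 = 757 - 2855824 = -2855067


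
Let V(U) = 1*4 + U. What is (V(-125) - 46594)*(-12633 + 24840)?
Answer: -570250005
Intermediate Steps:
V(U) = 4 + U
(V(-125) - 46594)*(-12633 + 24840) = ((4 - 125) - 46594)*(-12633 + 24840) = (-121 - 46594)*12207 = -46715*12207 = -570250005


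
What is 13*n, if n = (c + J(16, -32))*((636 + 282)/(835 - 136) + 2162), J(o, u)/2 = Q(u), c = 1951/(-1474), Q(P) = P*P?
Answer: 9884059754738/171721 ≈ 5.7559e+7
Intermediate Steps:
Q(P) = P²
c = -1951/1474 (c = 1951*(-1/1474) = -1951/1474 ≈ -1.3236)
J(o, u) = 2*u²
n = 760312288826/171721 (n = (-1951/1474 + 2*(-32)²)*((636 + 282)/(835 - 136) + 2162) = (-1951/1474 + 2*1024)*(918/699 + 2162) = (-1951/1474 + 2048)*(918*(1/699) + 2162) = 3016801*(306/233 + 2162)/1474 = (3016801/1474)*(504052/233) = 760312288826/171721 ≈ 4.4276e+6)
13*n = 13*(760312288826/171721) = 9884059754738/171721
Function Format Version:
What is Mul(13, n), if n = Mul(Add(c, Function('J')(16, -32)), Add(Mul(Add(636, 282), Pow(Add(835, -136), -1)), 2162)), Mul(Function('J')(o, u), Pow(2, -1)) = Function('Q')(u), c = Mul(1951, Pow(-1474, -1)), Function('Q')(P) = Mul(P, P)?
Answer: Rational(9884059754738, 171721) ≈ 5.7559e+7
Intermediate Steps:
Function('Q')(P) = Pow(P, 2)
c = Rational(-1951, 1474) (c = Mul(1951, Rational(-1, 1474)) = Rational(-1951, 1474) ≈ -1.3236)
Function('J')(o, u) = Mul(2, Pow(u, 2))
n = Rational(760312288826, 171721) (n = Mul(Add(Rational(-1951, 1474), Mul(2, Pow(-32, 2))), Add(Mul(Add(636, 282), Pow(Add(835, -136), -1)), 2162)) = Mul(Add(Rational(-1951, 1474), Mul(2, 1024)), Add(Mul(918, Pow(699, -1)), 2162)) = Mul(Add(Rational(-1951, 1474), 2048), Add(Mul(918, Rational(1, 699)), 2162)) = Mul(Rational(3016801, 1474), Add(Rational(306, 233), 2162)) = Mul(Rational(3016801, 1474), Rational(504052, 233)) = Rational(760312288826, 171721) ≈ 4.4276e+6)
Mul(13, n) = Mul(13, Rational(760312288826, 171721)) = Rational(9884059754738, 171721)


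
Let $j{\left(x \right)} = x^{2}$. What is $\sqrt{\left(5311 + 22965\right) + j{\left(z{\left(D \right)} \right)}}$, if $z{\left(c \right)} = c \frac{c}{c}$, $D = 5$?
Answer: $\sqrt{28301} \approx 168.23$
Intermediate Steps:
$z{\left(c \right)} = c$ ($z{\left(c \right)} = c 1 = c$)
$\sqrt{\left(5311 + 22965\right) + j{\left(z{\left(D \right)} \right)}} = \sqrt{\left(5311 + 22965\right) + 5^{2}} = \sqrt{28276 + 25} = \sqrt{28301}$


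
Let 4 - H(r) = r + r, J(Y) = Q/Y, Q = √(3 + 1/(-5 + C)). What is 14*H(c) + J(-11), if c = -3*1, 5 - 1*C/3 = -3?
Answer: 140 - √1102/209 ≈ 139.84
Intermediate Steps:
C = 24 (C = 15 - 3*(-3) = 15 + 9 = 24)
Q = √1102/19 (Q = √(3 + 1/(-5 + 24)) = √(3 + 1/19) = √(58/19) = √1102/19 ≈ 1.7472)
c = -3
J(Y) = √1102/(19*Y) (J(Y) = (√1102/19)/Y = √1102/(19*Y))
H(r) = 4 - 2*r (H(r) = 4 - (r + r) = 4 - 2*r)
14*H(c) + J(-11) = 14*(4 - 2*(-3)) + (1/19)*√1102/(-11) = 14*(4 + 6) + (1/19)*√1102*(-1/11) = 14*10 - √1102/209 = 140 - √1102/209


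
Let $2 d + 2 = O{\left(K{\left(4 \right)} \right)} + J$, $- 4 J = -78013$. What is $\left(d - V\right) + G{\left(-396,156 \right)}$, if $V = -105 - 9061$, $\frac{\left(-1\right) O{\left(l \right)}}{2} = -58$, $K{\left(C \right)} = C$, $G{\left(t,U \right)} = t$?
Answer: $\frac{148629}{8} \approx 18579.0$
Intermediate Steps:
$J = \frac{78013}{4}$ ($J = \left(- \frac{1}{4}\right) \left(-78013\right) = \frac{78013}{4} \approx 19503.0$)
$O{\left(l \right)} = 116$ ($O{\left(l \right)} = \left(-2\right) \left(-58\right) = 116$)
$d = \frac{78469}{8}$ ($d = -1 + \frac{116 + \frac{78013}{4}}{2} = -1 + \frac{1}{2} \cdot \frac{78477}{4} = -1 + \frac{78477}{8} = \frac{78469}{8} \approx 9808.6$)
$V = -9166$ ($V = -105 - 9061 = -9166$)
$\left(d - V\right) + G{\left(-396,156 \right)} = \left(\frac{78469}{8} - -9166\right) - 396 = \left(\frac{78469}{8} + 9166\right) - 396 = \frac{151797}{8} - 396 = \frac{148629}{8}$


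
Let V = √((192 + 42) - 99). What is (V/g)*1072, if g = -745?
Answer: -3216*√15/745 ≈ -16.719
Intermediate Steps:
V = 3*√15 (V = √(234 - 99) = √135 = 3*√15 ≈ 11.619)
(V/g)*1072 = ((3*√15)/(-745))*1072 = ((3*√15)*(-1/745))*1072 = -3*√15/745*1072 = -3216*√15/745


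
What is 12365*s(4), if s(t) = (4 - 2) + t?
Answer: 74190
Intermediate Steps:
s(t) = 2 + t
12365*s(4) = 12365*(2 + 4) = 12365*6 = 74190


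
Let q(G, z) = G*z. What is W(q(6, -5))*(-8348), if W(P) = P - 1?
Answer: 258788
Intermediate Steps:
W(P) = -1 + P
W(q(6, -5))*(-8348) = (-1 + 6*(-5))*(-8348) = (-1 - 30)*(-8348) = -31*(-8348) = 258788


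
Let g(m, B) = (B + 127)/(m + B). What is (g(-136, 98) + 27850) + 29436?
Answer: 2176643/38 ≈ 57280.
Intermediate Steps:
g(m, B) = (127 + B)/(B + m)
(g(-136, 98) + 27850) + 29436 = ((127 + 98)/(98 - 136) + 27850) + 29436 = (225/(-38) + 27850) + 29436 = (-1/38*225 + 27850) + 29436 = (-225/38 + 27850) + 29436 = 1058075/38 + 29436 = 2176643/38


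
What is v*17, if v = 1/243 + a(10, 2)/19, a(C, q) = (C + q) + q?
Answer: 58157/4617 ≈ 12.596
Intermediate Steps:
a(C, q) = C + 2*q
v = 3421/4617 (v = 1/243 + (10 + 2*2)/19 = 1*(1/243) + (10 + 4)*(1/19) = 1/243 + 14*(1/19) = 1/243 + 14/19 = 3421/4617 ≈ 0.74096)
v*17 = (3421/4617)*17 = 58157/4617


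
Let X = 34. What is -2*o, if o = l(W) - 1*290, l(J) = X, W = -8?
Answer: 512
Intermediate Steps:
l(J) = 34
o = -256 (o = 34 - 1*290 = 34 - 290 = -256)
-2*o = -2*(-256) = 512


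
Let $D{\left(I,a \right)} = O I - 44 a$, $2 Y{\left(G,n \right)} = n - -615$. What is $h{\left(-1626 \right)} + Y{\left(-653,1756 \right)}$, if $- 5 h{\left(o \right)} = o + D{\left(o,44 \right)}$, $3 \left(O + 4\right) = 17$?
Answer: $\frac{24399}{10} \approx 2439.9$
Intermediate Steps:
$O = \frac{5}{3}$ ($O = -4 + \frac{1}{3} \cdot 17 = -4 + \frac{17}{3} = \frac{5}{3} \approx 1.6667$)
$Y{\left(G,n \right)} = \frac{615}{2} + \frac{n}{2}$ ($Y{\left(G,n \right)} = \frac{n - -615}{2} = \frac{n + 615}{2} = \frac{615 + n}{2} = \frac{615}{2} + \frac{n}{2}$)
$D{\left(I,a \right)} = - 44 a + \frac{5 I}{3}$ ($D{\left(I,a \right)} = \frac{5 I}{3} - 44 a = - 44 a + \frac{5 I}{3}$)
$h{\left(o \right)} = \frac{1936}{5} - \frac{8 o}{15}$ ($h{\left(o \right)} = - \frac{o + \left(\left(-44\right) 44 + \frac{5 o}{3}\right)}{5} = - \frac{o + \left(-1936 + \frac{5 o}{3}\right)}{5} = - \frac{-1936 + \frac{8 o}{3}}{5} = \frac{1936}{5} - \frac{8 o}{15}$)
$h{\left(-1626 \right)} + Y{\left(-653,1756 \right)} = \left(\frac{1936}{5} - - \frac{4336}{5}\right) + \left(\frac{615}{2} + \frac{1}{2} \cdot 1756\right) = \left(\frac{1936}{5} + \frac{4336}{5}\right) + \left(\frac{615}{2} + 878\right) = \frac{6272}{5} + \frac{2371}{2} = \frac{24399}{10}$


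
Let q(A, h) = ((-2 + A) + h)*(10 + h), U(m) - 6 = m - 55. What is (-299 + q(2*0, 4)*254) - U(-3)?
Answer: 6865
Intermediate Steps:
U(m) = -49 + m (U(m) = 6 + (m - 55) = 6 + (-55 + m) = -49 + m)
q(A, h) = (10 + h)*(-2 + A + h) (q(A, h) = (-2 + A + h)*(10 + h) = (10 + h)*(-2 + A + h))
(-299 + q(2*0, 4)*254) - U(-3) = (-299 + (-20 + 4² + 8*4 + 10*(2*0) + (2*0)*4)*254) - (-49 - 3) = (-299 + (-20 + 16 + 32 + 10*0 + 0*4)*254) - 1*(-52) = (-299 + (-20 + 16 + 32 + 0 + 0)*254) + 52 = (-299 + 28*254) + 52 = (-299 + 7112) + 52 = 6813 + 52 = 6865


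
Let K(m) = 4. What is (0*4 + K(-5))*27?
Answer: 108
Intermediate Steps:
(0*4 + K(-5))*27 = (0*4 + 4)*27 = (0 + 4)*27 = 4*27 = 108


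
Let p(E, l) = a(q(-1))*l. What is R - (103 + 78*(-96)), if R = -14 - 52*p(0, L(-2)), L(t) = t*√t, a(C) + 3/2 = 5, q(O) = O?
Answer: 7371 + 364*I*√2 ≈ 7371.0 + 514.77*I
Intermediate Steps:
a(C) = 7/2 (a(C) = -3/2 + 5 = 7/2)
L(t) = t^(3/2)
p(E, l) = 7*l/2
R = -14 + 364*I*√2 (R = -14 - 182*(-2)^(3/2) = -14 - 182*(-2*I*√2) = -14 - (-364)*I*√2 = -14 + 364*I*√2 ≈ -14.0 + 514.77*I)
R - (103 + 78*(-96)) = (-14 + 364*I*√2) - (103 + 78*(-96)) = (-14 + 364*I*√2) - (103 - 7488) = (-14 + 364*I*√2) - 1*(-7385) = (-14 + 364*I*√2) + 7385 = 7371 + 364*I*√2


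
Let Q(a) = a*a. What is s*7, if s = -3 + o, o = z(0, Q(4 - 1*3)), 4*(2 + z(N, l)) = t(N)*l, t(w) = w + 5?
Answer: -105/4 ≈ -26.250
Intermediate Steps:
t(w) = 5 + w
Q(a) = a²
z(N, l) = -2 + l*(5 + N)/4 (z(N, l) = -2 + ((5 + N)*l)/4 = -2 + (l*(5 + N))/4 = -2 + l*(5 + N)/4)
o = -¾ (o = -2 + (4 - 1*3)²*(5 + 0)/4 = -2 + (¼)*(4 - 3)²*5 = -2 + (¼)*1²*5 = -2 + (¼)*1*5 = -2 + 5/4 = -¾ ≈ -0.75000)
s = -15/4 (s = -3 - ¾ = -15/4 ≈ -3.7500)
s*7 = -15/4*7 = -105/4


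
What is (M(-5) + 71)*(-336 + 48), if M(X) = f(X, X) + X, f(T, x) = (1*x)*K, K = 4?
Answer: -13248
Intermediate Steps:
f(T, x) = 4*x (f(T, x) = (1*x)*4 = x*4 = 4*x)
M(X) = 5*X (M(X) = 4*X + X = 5*X)
(M(-5) + 71)*(-336 + 48) = (5*(-5) + 71)*(-336 + 48) = (-25 + 71)*(-288) = 46*(-288) = -13248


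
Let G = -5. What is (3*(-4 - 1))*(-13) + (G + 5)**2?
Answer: 195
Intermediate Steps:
(3*(-4 - 1))*(-13) + (G + 5)**2 = (3*(-4 - 1))*(-13) + (-5 + 5)**2 = (3*(-5))*(-13) + 0**2 = -15*(-13) + 0 = 195 + 0 = 195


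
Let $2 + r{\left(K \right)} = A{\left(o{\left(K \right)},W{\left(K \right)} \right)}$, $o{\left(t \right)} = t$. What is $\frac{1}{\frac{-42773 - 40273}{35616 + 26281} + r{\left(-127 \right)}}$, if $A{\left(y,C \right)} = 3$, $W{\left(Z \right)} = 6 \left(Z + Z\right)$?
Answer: $- \frac{61897}{21149} \approx -2.9267$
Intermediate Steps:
$W{\left(Z \right)} = 12 Z$ ($W{\left(Z \right)} = 6 \cdot 2 Z = 12 Z$)
$r{\left(K \right)} = 1$ ($r{\left(K \right)} = -2 + 3 = 1$)
$\frac{1}{\frac{-42773 - 40273}{35616 + 26281} + r{\left(-127 \right)}} = \frac{1}{\frac{-42773 - 40273}{35616 + 26281} + 1} = \frac{1}{- \frac{83046}{61897} + 1} = \frac{1}{- \frac{21149}{61897}} = - \frac{61897}{21149}$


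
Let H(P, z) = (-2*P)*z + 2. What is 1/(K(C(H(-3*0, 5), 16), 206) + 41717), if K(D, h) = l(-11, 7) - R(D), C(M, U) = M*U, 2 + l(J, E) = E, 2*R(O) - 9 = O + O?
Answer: 2/83371 ≈ 2.3989e-5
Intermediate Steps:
R(O) = 9/2 + O (R(O) = 9/2 + (O + O)/2 = 9/2 + (2*O)/2 = 9/2 + O)
H(P, z) = 2 - 2*P*z (H(P, z) = -2*P*z + 2 = 2 - 2*P*z)
l(J, E) = -2 + E
K(D, h) = ½ - D (K(D, h) = (-2 + 7) - (9/2 + D) = 5 + (-9/2 - D) = ½ - D)
1/(K(C(H(-3*0, 5), 16), 206) + 41717) = 1/((½ - (2 - 2*(-3*0)*5)*16) + 41717) = 1/((½ - (2 - 2*0*5)*16) + 41717) = 1/((½ - (2 + 0)*16) + 41717) = 1/((½ - 2*16) + 41717) = 1/((½ - 1*32) + 41717) = 1/((½ - 32) + 41717) = 1/(-63/2 + 41717) = 1/(83371/2) = 2/83371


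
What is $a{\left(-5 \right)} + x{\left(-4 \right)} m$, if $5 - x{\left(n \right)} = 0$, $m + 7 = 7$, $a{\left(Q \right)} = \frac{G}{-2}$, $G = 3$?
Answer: $- \frac{3}{2} \approx -1.5$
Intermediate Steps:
$a{\left(Q \right)} = - \frac{3}{2}$ ($a{\left(Q \right)} = \frac{3}{-2} = 3 \left(- \frac{1}{2}\right) = - \frac{3}{2}$)
$m = 0$ ($m = -7 + 7 = 0$)
$x{\left(n \right)} = 5$ ($x{\left(n \right)} = 5 - 0 = 5 + 0 = 5$)
$a{\left(-5 \right)} + x{\left(-4 \right)} m = - \frac{3}{2} + 5 \cdot 0 = - \frac{3}{2} + 0 = - \frac{3}{2}$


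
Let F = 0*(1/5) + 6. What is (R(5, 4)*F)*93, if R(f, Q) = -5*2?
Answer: -5580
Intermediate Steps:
R(f, Q) = -10
F = 6 (F = 0*(1*(1/5)) + 6 = 0*(1/5) + 6 = 0 + 6 = 6)
(R(5, 4)*F)*93 = -10*6*93 = -60*93 = -5580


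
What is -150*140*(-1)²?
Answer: -21000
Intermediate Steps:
-150*140*(-1)² = -21000*1 = -21000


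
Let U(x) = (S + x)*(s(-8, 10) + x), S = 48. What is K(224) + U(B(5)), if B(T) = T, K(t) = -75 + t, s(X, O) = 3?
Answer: 573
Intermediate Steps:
U(x) = (3 + x)*(48 + x) (U(x) = (48 + x)*(3 + x) = (3 + x)*(48 + x))
K(224) + U(B(5)) = (-75 + 224) + (144 + 5² + 51*5) = 149 + (144 + 25 + 255) = 149 + 424 = 573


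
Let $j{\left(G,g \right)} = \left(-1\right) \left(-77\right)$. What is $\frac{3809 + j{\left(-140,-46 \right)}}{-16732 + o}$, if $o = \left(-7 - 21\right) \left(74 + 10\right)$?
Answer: $- \frac{1943}{9542} \approx -0.20363$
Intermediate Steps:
$j{\left(G,g \right)} = 77$
$o = -2352$ ($o = \left(-28\right) 84 = -2352$)
$\frac{3809 + j{\left(-140,-46 \right)}}{-16732 + o} = \frac{3809 + 77}{-16732 - 2352} = \frac{3886}{-19084} = 3886 \left(- \frac{1}{19084}\right) = - \frac{1943}{9542}$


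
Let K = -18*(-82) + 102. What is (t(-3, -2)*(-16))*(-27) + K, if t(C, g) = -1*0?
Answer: 1578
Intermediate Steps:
t(C, g) = 0
K = 1578 (K = 1476 + 102 = 1578)
(t(-3, -2)*(-16))*(-27) + K = (0*(-16))*(-27) + 1578 = 0*(-27) + 1578 = 0 + 1578 = 1578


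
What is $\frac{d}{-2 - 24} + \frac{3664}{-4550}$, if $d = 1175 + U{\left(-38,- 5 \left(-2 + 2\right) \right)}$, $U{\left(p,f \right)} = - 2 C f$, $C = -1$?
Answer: $- \frac{209289}{4550} \approx -45.998$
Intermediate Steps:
$U{\left(p,f \right)} = 2 f$ ($U{\left(p,f \right)} = \left(-2\right) \left(-1\right) f = 2 f$)
$d = 1175$ ($d = 1175 + 2 \left(- 5 \left(-2 + 2\right)\right) = 1175 + 2 \left(\left(-5\right) 0\right) = 1175 + 2 \cdot 0 = 1175 + 0 = 1175$)
$\frac{d}{-2 - 24} + \frac{3664}{-4550} = \frac{1175}{-2 - 24} + \frac{3664}{-4550} = \frac{1175}{-2 - 24} + 3664 \left(- \frac{1}{4550}\right) = \frac{1175}{-26} - \frac{1832}{2275} = 1175 \left(- \frac{1}{26}\right) - \frac{1832}{2275} = - \frac{1175}{26} - \frac{1832}{2275} = - \frac{209289}{4550}$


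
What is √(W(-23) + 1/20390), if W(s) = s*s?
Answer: 3*√24436986810/20390 ≈ 23.000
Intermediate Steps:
W(s) = s²
√(W(-23) + 1/20390) = √((-23)² + 1/20390) = √(529 + 1/20390) = √(10786311/20390) = 3*√24436986810/20390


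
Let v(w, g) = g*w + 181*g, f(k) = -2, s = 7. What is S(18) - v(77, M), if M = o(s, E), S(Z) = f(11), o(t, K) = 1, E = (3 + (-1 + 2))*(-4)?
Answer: -260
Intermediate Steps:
E = -16 (E = (3 + 1)*(-4) = 4*(-4) = -16)
S(Z) = -2
M = 1
v(w, g) = 181*g + g*w
S(18) - v(77, M) = -2 - (181 + 77) = -2 - 258 = -260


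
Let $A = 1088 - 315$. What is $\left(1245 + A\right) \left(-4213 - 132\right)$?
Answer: $-8768210$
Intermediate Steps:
$A = 773$
$\left(1245 + A\right) \left(-4213 - 132\right) = \left(1245 + 773\right) \left(-4213 - 132\right) = 2018 \left(-4345\right) = -8768210$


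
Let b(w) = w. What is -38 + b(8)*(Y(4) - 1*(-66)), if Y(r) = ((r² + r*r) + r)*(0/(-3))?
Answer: 490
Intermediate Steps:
Y(r) = 0 (Y(r) = ((r² + r²) + r)*(0*(-⅓)) = (2*r² + r)*0 = (r + 2*r²)*0 = 0)
-38 + b(8)*(Y(4) - 1*(-66)) = -38 + 8*(0 - 1*(-66)) = -38 + 8*(0 + 66) = -38 + 8*66 = -38 + 528 = 490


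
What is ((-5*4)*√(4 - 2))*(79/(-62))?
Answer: 790*√2/31 ≈ 36.040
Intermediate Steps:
((-5*4)*√(4 - 2))*(79/(-62)) = (-20*√2)*(79*(-1/62)) = -20*√2*(-79/62) = 790*√2/31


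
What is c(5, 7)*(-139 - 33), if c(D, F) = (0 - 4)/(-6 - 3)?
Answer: -688/9 ≈ -76.444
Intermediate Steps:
c(D, F) = 4/9 (c(D, F) = -4/(-9) = -4*(-⅑) = 4/9)
c(5, 7)*(-139 - 33) = 4*(-139 - 33)/9 = (4/9)*(-172) = -688/9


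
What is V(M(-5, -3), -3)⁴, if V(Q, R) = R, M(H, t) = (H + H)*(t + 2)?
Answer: 81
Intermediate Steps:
M(H, t) = 2*H*(2 + t) (M(H, t) = (2*H)*(2 + t) = 2*H*(2 + t))
V(M(-5, -3), -3)⁴ = (-3)⁴ = 81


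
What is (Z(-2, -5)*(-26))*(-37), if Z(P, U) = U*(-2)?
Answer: 9620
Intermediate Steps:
Z(P, U) = -2*U
(Z(-2, -5)*(-26))*(-37) = (-2*(-5)*(-26))*(-37) = (10*(-26))*(-37) = -260*(-37) = 9620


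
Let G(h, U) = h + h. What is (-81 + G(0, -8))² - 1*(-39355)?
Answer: 45916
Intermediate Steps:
G(h, U) = 2*h
(-81 + G(0, -8))² - 1*(-39355) = (-81 + 2*0)² - 1*(-39355) = (-81 + 0)² + 39355 = (-81)² + 39355 = 6561 + 39355 = 45916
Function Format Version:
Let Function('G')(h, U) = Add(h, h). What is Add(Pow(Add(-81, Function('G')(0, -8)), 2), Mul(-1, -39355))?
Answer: 45916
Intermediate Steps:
Function('G')(h, U) = Mul(2, h)
Add(Pow(Add(-81, Function('G')(0, -8)), 2), Mul(-1, -39355)) = Add(Pow(Add(-81, Mul(2, 0)), 2), Mul(-1, -39355)) = Add(Pow(Add(-81, 0), 2), 39355) = Add(Pow(-81, 2), 39355) = Add(6561, 39355) = 45916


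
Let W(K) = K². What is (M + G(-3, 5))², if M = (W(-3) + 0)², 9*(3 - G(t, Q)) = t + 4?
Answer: 570025/81 ≈ 7037.3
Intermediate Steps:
G(t, Q) = 23/9 - t/9 (G(t, Q) = 3 - (t + 4)/9 = 3 - (4 + t)/9 = 3 + (-4/9 - t/9) = 23/9 - t/9)
M = 81 (M = ((-3)² + 0)² = (9 + 0)² = 9² = 81)
(M + G(-3, 5))² = (81 + (23/9 - ⅑*(-3)))² = (81 + (23/9 + ⅓))² = (81 + 26/9)² = (755/9)² = 570025/81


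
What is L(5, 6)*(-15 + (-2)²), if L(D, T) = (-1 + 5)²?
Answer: -176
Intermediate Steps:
L(D, T) = 16 (L(D, T) = 4² = 16)
L(5, 6)*(-15 + (-2)²) = 16*(-15 + (-2)²) = 16*(-15 + 4) = 16*(-11) = -176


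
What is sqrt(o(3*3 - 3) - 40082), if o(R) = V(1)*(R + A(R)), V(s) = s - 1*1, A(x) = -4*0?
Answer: 7*I*sqrt(818) ≈ 200.2*I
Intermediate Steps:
A(x) = 0
V(s) = -1 + s (V(s) = s - 1 = -1 + s)
o(R) = 0 (o(R) = (-1 + 1)*(R + 0) = 0*R = 0)
sqrt(o(3*3 - 3) - 40082) = sqrt(0 - 40082) = sqrt(-40082) = 7*I*sqrt(818)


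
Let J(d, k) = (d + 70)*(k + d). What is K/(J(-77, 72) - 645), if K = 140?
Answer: -14/61 ≈ -0.22951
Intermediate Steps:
J(d, k) = (70 + d)*(d + k)
K/(J(-77, 72) - 645) = 140/(((-77)**2 + 70*(-77) + 70*72 - 77*72) - 645) = 140/((5929 - 5390 + 5040 - 5544) - 645) = 140/(35 - 645) = 140/(-610) = -1/610*140 = -14/61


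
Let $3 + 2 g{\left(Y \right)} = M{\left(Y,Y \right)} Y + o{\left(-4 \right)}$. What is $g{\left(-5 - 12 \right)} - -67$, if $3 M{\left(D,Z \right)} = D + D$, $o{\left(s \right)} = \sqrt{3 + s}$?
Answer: $\frac{971}{6} + \frac{i}{2} \approx 161.83 + 0.5 i$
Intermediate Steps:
$M{\left(D,Z \right)} = \frac{2 D}{3}$ ($M{\left(D,Z \right)} = \frac{D + D}{3} = \frac{2 D}{3}$)
$g{\left(Y \right)} = - \frac{3}{2} + \frac{i}{2} + \frac{Y^{2}}{3}$ ($g{\left(Y \right)} = - \frac{3}{2} + \frac{\frac{2 Y}{3} Y + \sqrt{3 - 4}}{2} = - \frac{3}{2} + \frac{\frac{2 Y^{2}}{3} + \sqrt{-1}}{2} = - \frac{3}{2} + \frac{\frac{2 Y^{2}}{3} + i}{2} = - \frac{3}{2} + \frac{i + \frac{2 Y^{2}}{3}}{2} = - \frac{3}{2} + \left(\frac{i}{2} + \frac{Y^{2}}{3}\right) = - \frac{3}{2} + \frac{i}{2} + \frac{Y^{2}}{3}$)
$g{\left(-5 - 12 \right)} - -67 = \left(- \frac{3}{2} + \frac{i}{2} + \frac{\left(-5 - 12\right)^{2}}{3}\right) - -67 = \left(- \frac{3}{2} + \frac{i}{2} + \frac{\left(-5 - 12\right)^{2}}{3}\right) + 67 = \left(- \frac{3}{2} + \frac{i}{2} + \frac{\left(-17\right)^{2}}{3}\right) + 67 = \left(- \frac{3}{2} + \frac{i}{2} + \frac{1}{3} \cdot 289\right) + 67 = \left(- \frac{3}{2} + \frac{i}{2} + \frac{289}{3}\right) + 67 = \left(\frac{569}{6} + \frac{i}{2}\right) + 67 = \frac{971}{6} + \frac{i}{2}$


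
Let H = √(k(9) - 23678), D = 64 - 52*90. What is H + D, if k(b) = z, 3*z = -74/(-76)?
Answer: -4616 + I*√307715070/114 ≈ -4616.0 + 153.88*I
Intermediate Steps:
z = 37/114 (z = (-74/(-76))/3 = (-74*(-1/76))/3 = (⅓)*(37/38) = 37/114 ≈ 0.32456)
D = -4616 (D = 64 - 4680 = -4616)
k(b) = 37/114
H = I*√307715070/114 (H = √(37/114 - 23678) = √(-2699255/114) = I*√307715070/114 ≈ 153.88*I)
H + D = I*√307715070/114 - 4616 = -4616 + I*√307715070/114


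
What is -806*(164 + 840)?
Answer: -809224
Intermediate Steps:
-806*(164 + 840) = -806*1004 = -809224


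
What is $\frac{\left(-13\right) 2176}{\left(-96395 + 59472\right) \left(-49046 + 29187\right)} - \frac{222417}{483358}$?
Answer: $- \frac{163101796343473}{354424117811806} \approx -0.46019$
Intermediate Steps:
$\frac{\left(-13\right) 2176}{\left(-96395 + 59472\right) \left(-49046 + 29187\right)} - \frac{222417}{483358} = - \frac{28288}{\left(-36923\right) \left(-19859\right)} - \frac{222417}{483358} = - \frac{28288}{733253857} - \frac{222417}{483358} = - \frac{163101796343473}{354424117811806}$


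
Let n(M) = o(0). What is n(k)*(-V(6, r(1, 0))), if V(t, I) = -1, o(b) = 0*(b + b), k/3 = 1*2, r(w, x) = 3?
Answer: 0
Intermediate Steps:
k = 6 (k = 3*(1*2) = 3*2 = 6)
o(b) = 0 (o(b) = 0*(2*b) = 0)
n(M) = 0
n(k)*(-V(6, r(1, 0))) = 0*(-1*(-1)) = 0*1 = 0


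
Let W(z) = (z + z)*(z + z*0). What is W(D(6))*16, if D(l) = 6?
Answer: 1152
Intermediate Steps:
W(z) = 2*z² (W(z) = (2*z)*(z + 0) = (2*z)*z = 2*z²)
W(D(6))*16 = (2*6²)*16 = (2*36)*16 = 72*16 = 1152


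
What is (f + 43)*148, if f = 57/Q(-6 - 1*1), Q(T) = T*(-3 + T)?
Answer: 226958/35 ≈ 6484.5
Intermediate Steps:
f = 57/70 (f = 57/(((-6 - 1*1)*(-3 + (-6 - 1*1)))) = 57/(((-6 - 1)*(-3 + (-6 - 1)))) = 57/((-7*(-3 - 7))) = 57/((-7*(-10))) = 57/70 ≈ 0.81429)
(f + 43)*148 = (57/70 + 43)*148 = (3067/70)*148 = 226958/35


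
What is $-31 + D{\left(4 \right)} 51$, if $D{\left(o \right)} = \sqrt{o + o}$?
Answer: $-31 + 102 \sqrt{2} \approx 113.25$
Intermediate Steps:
$D{\left(o \right)} = \sqrt{2} \sqrt{o}$ ($D{\left(o \right)} = \sqrt{2 o} = \sqrt{2} \sqrt{o}$)
$-31 + D{\left(4 \right)} 51 = -31 + \sqrt{2} \sqrt{4} \cdot 51 = -31 + \sqrt{2} \cdot 2 \cdot 51 = -31 + 2 \sqrt{2} \cdot 51 = -31 + 102 \sqrt{2}$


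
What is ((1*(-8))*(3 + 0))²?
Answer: 576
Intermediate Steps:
((1*(-8))*(3 + 0))² = (-8*3)² = (-24)² = 576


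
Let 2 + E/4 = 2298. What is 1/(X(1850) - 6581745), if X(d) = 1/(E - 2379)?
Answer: -6805/44788774724 ≈ -1.5194e-7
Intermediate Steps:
E = 9184 (E = -8 + 4*2298 = -8 + 9192 = 9184)
X(d) = 1/6805 (X(d) = 1/(9184 - 2379) = 1/6805)
1/(X(1850) - 6581745) = 1/(1/6805 - 6581745) = 1/(-44788774724/6805) = -6805/44788774724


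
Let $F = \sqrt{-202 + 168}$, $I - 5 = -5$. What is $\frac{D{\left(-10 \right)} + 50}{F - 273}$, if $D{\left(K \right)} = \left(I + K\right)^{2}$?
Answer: $- \frac{40950}{74563} - \frac{150 i \sqrt{34}}{74563} \approx -0.5492 - 0.01173 i$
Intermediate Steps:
$I = 0$ ($I = 5 - 5 = 0$)
$F = i \sqrt{34}$ ($F = \sqrt{-34} = i \sqrt{34} \approx 5.8309 i$)
$D{\left(K \right)} = K^{2}$ ($D{\left(K \right)} = \left(0 + K\right)^{2} = K^{2}$)
$\frac{D{\left(-10 \right)} + 50}{F - 273} = \frac{\left(-10\right)^{2} + 50}{i \sqrt{34} - 273} = \frac{100 + 50}{-273 + i \sqrt{34}} = \frac{150}{-273 + i \sqrt{34}}$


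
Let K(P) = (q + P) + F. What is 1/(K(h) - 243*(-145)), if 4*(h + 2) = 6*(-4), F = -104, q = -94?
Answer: 1/35029 ≈ 2.8548e-5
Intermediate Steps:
h = -8 (h = -2 + (6*(-4))/4 = -2 + (¼)*(-24) = -2 - 6 = -8)
K(P) = -198 + P (K(P) = (-94 + P) - 104 = -198 + P)
1/(K(h) - 243*(-145)) = 1/((-198 - 8) - 243*(-145)) = 1/(-206 + 35235) = 1/35029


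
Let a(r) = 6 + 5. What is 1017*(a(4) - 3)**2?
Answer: 65088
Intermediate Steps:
a(r) = 11
1017*(a(4) - 3)**2 = 1017*(11 - 3)**2 = 1017*8**2 = 1017*64 = 65088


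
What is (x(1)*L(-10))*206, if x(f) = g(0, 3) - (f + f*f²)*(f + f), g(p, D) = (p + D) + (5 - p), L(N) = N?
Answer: -8240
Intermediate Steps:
g(p, D) = 5 + D (g(p, D) = (D + p) + (5 - p) = 5 + D)
x(f) = 8 - 2*f*(f + f³) (x(f) = (5 + 3) - (f + f*f²)*(f + f) = 8 - (f + f³)*2*f = 8 - 2*f*(f + f³))
(x(1)*L(-10))*206 = ((8 - 2*1² - 2*1⁴)*(-10))*206 = ((8 - 2*1 - 2*1)*(-10))*206 = ((8 - 2 - 2)*(-10))*206 = (4*(-10))*206 = -40*206 = -8240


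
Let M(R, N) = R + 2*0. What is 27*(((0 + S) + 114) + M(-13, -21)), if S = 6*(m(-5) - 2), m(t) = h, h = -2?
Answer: 2079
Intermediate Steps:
m(t) = -2
S = -24 (S = 6*(-2 - 2) = 6*(-4) = -24)
M(R, N) = R (M(R, N) = R + 0 = R)
27*(((0 + S) + 114) + M(-13, -21)) = 27*(((0 - 24) + 114) - 13) = 27*((-24 + 114) - 13) = 27*(90 - 13) = 27*77 = 2079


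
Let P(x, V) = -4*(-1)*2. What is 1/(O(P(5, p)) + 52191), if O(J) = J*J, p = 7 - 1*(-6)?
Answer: 1/52255 ≈ 1.9137e-5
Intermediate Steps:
p = 13 (p = 7 + 6 = 13)
P(x, V) = 8 (P(x, V) = 4*2 = 8)
O(J) = J²
1/(O(P(5, p)) + 52191) = 1/(8² + 52191) = 1/(64 + 52191) = 1/52255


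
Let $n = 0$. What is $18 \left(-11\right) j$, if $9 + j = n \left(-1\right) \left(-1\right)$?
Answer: $1782$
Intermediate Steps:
$j = -9$ ($j = -9 + 0 \left(-1\right) \left(-1\right) = -9 + 0 \left(-1\right) = -9 + 0 = -9$)
$18 \left(-11\right) j = 18 \left(-11\right) \left(-9\right) = \left(-198\right) \left(-9\right) = 1782$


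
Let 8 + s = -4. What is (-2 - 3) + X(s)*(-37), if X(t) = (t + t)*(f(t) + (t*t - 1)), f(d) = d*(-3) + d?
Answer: 148291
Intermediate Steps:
s = -12 (s = -8 - 4 = -12)
f(d) = -2*d (f(d) = -3*d + d = -2*d)
X(t) = 2*t*(-1 + t² - 2*t) (X(t) = (t + t)*(-2*t + (t*t - 1)) = (2*t)*(-2*t + (t² - 1)) = (2*t)*(-2*t + (-1 + t²)) = (2*t)*(-1 + t² - 2*t) = 2*t*(-1 + t² - 2*t))
(-2 - 3) + X(s)*(-37) = (-2 - 3) + (2*(-12)*(-1 + (-12)² - 2*(-12)))*(-37) = -5 + (2*(-12)*(-1 + 144 + 24))*(-37) = -5 + (2*(-12)*167)*(-37) = -5 - 4008*(-37) = -5 + 148296 = 148291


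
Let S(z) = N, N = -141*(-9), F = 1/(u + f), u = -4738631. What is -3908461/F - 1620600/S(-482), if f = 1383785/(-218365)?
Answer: 342146930207368550660/18473679 ≈ 1.8521e+13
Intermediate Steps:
f = -276757/43673 (f = 1383785*(-1/218365) = -276757/43673 ≈ -6.3370)
F = -43673/206950508420 (F = 1/(-4738631 - 276757/43673) = 1/(-206950508420/43673) = -43673/206950508420 ≈ -2.1103e-7)
N = 1269
S(z) = 1269
-3908461/F - 1620600/S(-482) = -3908461/(-43673/206950508420) - 1620600/1269 = -3908461*(-206950508420/43673) - 1620600*1/1269 = 808857991089741620/43673 - 540200/423 = 342146930207368550660/18473679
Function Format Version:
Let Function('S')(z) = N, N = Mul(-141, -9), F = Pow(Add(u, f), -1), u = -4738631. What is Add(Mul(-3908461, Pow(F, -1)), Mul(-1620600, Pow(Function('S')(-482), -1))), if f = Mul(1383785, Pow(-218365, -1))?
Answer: Rational(342146930207368550660, 18473679) ≈ 1.8521e+13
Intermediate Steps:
f = Rational(-276757, 43673) (f = Mul(1383785, Rational(-1, 218365)) = Rational(-276757, 43673) ≈ -6.3370)
F = Rational(-43673, 206950508420) (F = Pow(Add(-4738631, Rational(-276757, 43673)), -1) = Pow(Rational(-206950508420, 43673), -1) = Rational(-43673, 206950508420) ≈ -2.1103e-7)
N = 1269
Function('S')(z) = 1269
Add(Mul(-3908461, Pow(F, -1)), Mul(-1620600, Pow(Function('S')(-482), -1))) = Add(Mul(-3908461, Pow(Rational(-43673, 206950508420), -1)), Mul(-1620600, Pow(1269, -1))) = Add(Mul(-3908461, Rational(-206950508420, 43673)), Mul(-1620600, Rational(1, 1269))) = Add(Rational(808857991089741620, 43673), Rational(-540200, 423)) = Rational(342146930207368550660, 18473679)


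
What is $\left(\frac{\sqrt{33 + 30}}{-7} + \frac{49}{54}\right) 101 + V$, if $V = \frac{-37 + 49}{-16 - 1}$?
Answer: $\frac{83485}{918} - \frac{303 \sqrt{7}}{7} \approx -23.581$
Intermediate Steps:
$V = - \frac{12}{17}$ ($V = \frac{12}{-17} = 12 \left(- \frac{1}{17}\right) = - \frac{12}{17} \approx -0.70588$)
$\left(\frac{\sqrt{33 + 30}}{-7} + \frac{49}{54}\right) 101 + V = \left(\frac{\sqrt{33 + 30}}{-7} + \frac{49}{54}\right) 101 - \frac{12}{17} = \left(\sqrt{63} \left(- \frac{1}{7}\right) + 49 \cdot \frac{1}{54}\right) 101 - \frac{12}{17} = \left(3 \sqrt{7} \left(- \frac{1}{7}\right) + \frac{49}{54}\right) 101 - \frac{12}{17} = \left(- \frac{3 \sqrt{7}}{7} + \frac{49}{54}\right) 101 - \frac{12}{17} = \left(\frac{49}{54} - \frac{3 \sqrt{7}}{7}\right) 101 - \frac{12}{17} = \left(\frac{4949}{54} - \frac{303 \sqrt{7}}{7}\right) - \frac{12}{17} = \frac{83485}{918} - \frac{303 \sqrt{7}}{7}$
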